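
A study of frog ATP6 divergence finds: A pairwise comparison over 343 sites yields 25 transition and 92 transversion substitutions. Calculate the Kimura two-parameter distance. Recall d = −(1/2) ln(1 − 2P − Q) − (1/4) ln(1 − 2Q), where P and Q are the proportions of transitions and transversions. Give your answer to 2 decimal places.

P = 25/343 ≈ 0.072886 and Q = 92/343 ≈ 0.268222.
Under the Kimura two-parameter model, d = −½ ln(1 − 2P − Q) − ¼ ln(1 − 2Q).
1 − 2P − Q = 0.586006, giving −½ ln(0.586006) = 0.267213.
1 − 2Q = 0.463556, giving −¼ ln(0.463556) = 0.192207.
d = 0.267213 + 0.192207 = 0.459420.

0.46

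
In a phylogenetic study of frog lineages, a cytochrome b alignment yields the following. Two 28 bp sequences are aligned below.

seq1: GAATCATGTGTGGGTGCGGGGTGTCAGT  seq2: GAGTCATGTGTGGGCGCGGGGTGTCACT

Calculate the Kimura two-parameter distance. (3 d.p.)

0.117

Of 28 sites, 2 differences are transitions and 1 are transversions, so P = 2/28 ≈ 0.071429 and Q = 1/28 ≈ 0.035714.
Under the Kimura two-parameter model, d = −½ ln(1 − 2P − Q) − ¼ ln(1 − 2Q).
1 − 2P − Q = 0.821428, giving −½ ln(0.821428) = 0.098355.
1 − 2Q = 0.928572, giving −¼ ln(0.928572) = 0.018527.
d = 0.098355 + 0.018527 = 0.116882.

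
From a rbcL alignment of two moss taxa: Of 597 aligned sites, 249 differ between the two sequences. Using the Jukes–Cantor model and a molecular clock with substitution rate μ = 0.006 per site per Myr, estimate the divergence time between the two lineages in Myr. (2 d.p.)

50.76

p = 249/597 ≈ 0.417085.
d = −(3/4) ln(1 − 4p/3) = −0.75 ln(1 − 0.556113) = −0.75 ln(0.443887)
  = −0.75 × (-0.812185) = 0.609139 substitutions/site.
Under a molecular clock d = 2μt, so t = d/(2μ) = 0.609139 / (2 × 0.006) = 50.76 Myr.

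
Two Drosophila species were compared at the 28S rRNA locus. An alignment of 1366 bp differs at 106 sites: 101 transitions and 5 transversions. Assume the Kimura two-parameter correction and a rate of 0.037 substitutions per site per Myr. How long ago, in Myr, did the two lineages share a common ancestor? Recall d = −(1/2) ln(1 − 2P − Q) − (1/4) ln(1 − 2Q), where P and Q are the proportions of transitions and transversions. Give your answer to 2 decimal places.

P = 101/1366 ≈ 0.073939 and Q = 5/1366 ≈ 0.00366.
Under the Kimura two-parameter model, d = −½ ln(1 − 2P − Q) − ¼ ln(1 − 2Q).
1 − 2P − Q = 0.848462, giving −½ ln(0.848462) = 0.082165.
1 − 2Q = 0.99268, giving −¼ ln(0.99268) = 0.001837.
d = 0.082165 + 0.001837 = 0.084002.
Under a molecular clock d = 2μt, so t = d/(2μ) = 0.084002 / (2 × 0.037) = 1.14 Myr.

1.14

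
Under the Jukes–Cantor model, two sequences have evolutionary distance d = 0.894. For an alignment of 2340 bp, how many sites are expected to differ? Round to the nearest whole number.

Invert JC69: p = (3/4)(1 − e^(−4d/3)) = 0.75 × (1 − e^(-1.192)) = 0.75 × (1 − 0.303613) = 0.522290.
Expected differing sites = pL ≈ 0.522290 × 2340 = 1222.1586 ≈ 1222.

1222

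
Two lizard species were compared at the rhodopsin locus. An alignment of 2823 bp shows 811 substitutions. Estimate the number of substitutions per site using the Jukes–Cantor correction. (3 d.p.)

p = 811/2823 ≈ 0.287283.
d = −(3/4) ln(1 − 4p/3) = −0.75 ln(1 − 0.383044) = −0.75 ln(0.616956)
  = −0.75 × (-0.482958) = 0.362219 substitutions/site.

0.362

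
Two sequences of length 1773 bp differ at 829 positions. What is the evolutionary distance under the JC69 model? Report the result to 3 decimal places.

p = 829/1773 ≈ 0.467569.
d = −(3/4) ln(1 − 4p/3) = −0.75 ln(1 − 0.623425) = −0.75 ln(0.376575)
  = −0.75 × (-0.976638) = 0.732479 substitutions/site.

0.732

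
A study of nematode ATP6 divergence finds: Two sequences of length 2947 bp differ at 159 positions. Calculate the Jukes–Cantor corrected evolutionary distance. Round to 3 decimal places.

0.056

p = 159/2947 ≈ 0.053953.
d = −(3/4) ln(1 − 4p/3) = −0.75 ln(1 − 0.071937) = −0.75 ln(0.928063)
  = −0.75 × (-0.074656) = 0.055992 substitutions/site.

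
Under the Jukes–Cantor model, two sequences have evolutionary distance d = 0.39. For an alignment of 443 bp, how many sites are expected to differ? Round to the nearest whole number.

Invert JC69: p = (3/4)(1 − e^(−4d/3)) = 0.75 × (1 − e^(-0.52)) = 0.75 × (1 − 0.594521) = 0.304109.
Expected differing sites = pL ≈ 0.304109 × 443 = 134.720287 ≈ 135.

135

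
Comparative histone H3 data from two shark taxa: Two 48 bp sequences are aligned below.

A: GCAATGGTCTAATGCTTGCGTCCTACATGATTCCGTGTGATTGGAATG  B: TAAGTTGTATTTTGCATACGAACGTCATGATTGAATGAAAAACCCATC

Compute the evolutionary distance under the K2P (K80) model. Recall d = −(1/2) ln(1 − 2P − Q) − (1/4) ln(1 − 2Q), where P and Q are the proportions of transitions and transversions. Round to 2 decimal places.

Of 48 sites, 4 differences are transitions and 20 are transversions, so P = 4/48 ≈ 0.083333 and Q = 20/48 ≈ 0.416667.
Under the Kimura two-parameter model, d = −½ ln(1 − 2P − Q) − ¼ ln(1 − 2Q).
1 − 2P − Q = 0.416667, giving −½ ln(0.416667) = 0.437734.
1 − 2Q = 0.166666, giving −¼ ln(0.166666) = 0.447941.
d = 0.437734 + 0.447941 = 0.885675.

0.89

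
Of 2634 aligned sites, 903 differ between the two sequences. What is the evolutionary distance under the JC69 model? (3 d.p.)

p = 903/2634 ≈ 0.342825.
d = −(3/4) ln(1 − 4p/3) = −0.75 ln(1 − 0.4571) = −0.75 ln(0.5429)
  = −0.75 × (-0.610830) = 0.458123 substitutions/site.

0.458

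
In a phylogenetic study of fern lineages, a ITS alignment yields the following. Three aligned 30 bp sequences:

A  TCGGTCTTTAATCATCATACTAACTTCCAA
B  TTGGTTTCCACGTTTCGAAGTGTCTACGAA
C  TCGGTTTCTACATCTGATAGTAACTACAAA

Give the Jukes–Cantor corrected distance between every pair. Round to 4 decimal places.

A–B: 15/30 sites differ → p = 0.5, d = −0.75 ln(1 − 0.666667) = 0.823960 ≈ 0.8240.
A–C: 10/30 sites differ → p ≈ 0.333333, d = −0.75 ln(1 − 0.444444) = 0.440839 ≈ 0.4408.
B–C: 10/30 sites differ → p ≈ 0.333333, d = −0.75 ln(1 − 0.444444) = 0.440839 ≈ 0.4408.

d(A,B) = 0.8240, d(A,C) = 0.4408, d(B,C) = 0.4408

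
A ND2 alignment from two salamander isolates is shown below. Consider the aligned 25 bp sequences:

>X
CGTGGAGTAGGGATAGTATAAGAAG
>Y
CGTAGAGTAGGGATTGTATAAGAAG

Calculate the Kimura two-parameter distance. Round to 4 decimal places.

0.0848

Of 25 sites, 1 differences are transitions and 1 are transversions, so P = 1/25 = 0.04 and Q = 1/25 = 0.04.
Under the Kimura two-parameter model, d = −½ ln(1 − 2P − Q) − ¼ ln(1 − 2Q).
1 − 2P − Q = 0.88, giving −½ ln(0.88) = 0.063917.
1 − 2Q = 0.92, giving −¼ ln(0.92) = 0.020845.
d = 0.063917 + 0.020845 = 0.084762.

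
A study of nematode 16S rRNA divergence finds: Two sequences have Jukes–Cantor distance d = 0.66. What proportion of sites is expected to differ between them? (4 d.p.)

p = (3/4)(1 − e^(−4d/3)) = 0.75 × (1 − e^(-0.88)) = 0.75 × (1 − 0.414783) = 0.438913.

0.4389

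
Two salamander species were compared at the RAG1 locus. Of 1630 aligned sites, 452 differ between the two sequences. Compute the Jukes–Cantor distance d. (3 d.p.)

0.346

p = 452/1630 ≈ 0.277301.
d = −(3/4) ln(1 − 4p/3) = −0.75 ln(1 − 0.369735) = −0.75 ln(0.630265)
  = −0.75 × (-0.461615) = 0.346211 substitutions/site.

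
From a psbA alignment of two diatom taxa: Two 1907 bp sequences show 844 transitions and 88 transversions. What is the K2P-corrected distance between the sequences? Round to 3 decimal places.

P = 844/1907 ≈ 0.44258 and Q = 88/1907 ≈ 0.046146.
Under the Kimura two-parameter model, d = −½ ln(1 − 2P − Q) − ¼ ln(1 − 2Q).
1 − 2P − Q = 0.068694, giving −½ ln(0.068694) = 1.339047.
1 − 2Q = 0.907708, giving −¼ ln(0.907708) = 0.024208.
d = 1.339047 + 0.024208 = 1.363255.

1.363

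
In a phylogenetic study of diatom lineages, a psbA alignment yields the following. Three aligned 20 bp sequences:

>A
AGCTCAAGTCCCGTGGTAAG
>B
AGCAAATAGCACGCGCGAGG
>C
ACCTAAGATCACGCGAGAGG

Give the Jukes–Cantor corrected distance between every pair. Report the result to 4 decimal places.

A–B: 10/20 sites differ → p = 0.5, d = −0.75 ln(1 − 0.666667) = 0.823960 ≈ 0.8240.
A–C: 9/20 sites differ → p = 0.45, d = −0.75 ln(1 − 0.6) = 0.687218 ≈ 0.6872.
B–C: 5/20 sites differ → p = 0.25, d = −0.75 ln(1 − 0.333333) = 0.304098 ≈ 0.3041.

d(A,B) = 0.8240, d(A,C) = 0.6872, d(B,C) = 0.3041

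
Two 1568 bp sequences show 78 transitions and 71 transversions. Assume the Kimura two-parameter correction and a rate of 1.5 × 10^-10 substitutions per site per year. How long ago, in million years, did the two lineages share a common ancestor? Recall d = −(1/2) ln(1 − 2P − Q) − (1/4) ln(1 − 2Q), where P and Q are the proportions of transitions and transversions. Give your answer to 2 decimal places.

339.75

P = 78/1568 ≈ 0.049745 and Q = 71/1568 ≈ 0.045281.
Under the Kimura two-parameter model, d = −½ ln(1 − 2P − Q) − ¼ ln(1 − 2Q).
1 − 2P − Q = 0.855229, giving −½ ln(0.855229) = 0.078193.
1 − 2Q = 0.909438, giving −¼ ln(0.909438) = 0.023732.
d = 0.078193 + 0.023732 = 0.101925.
Under a molecular clock d = 2μt, so t = d/(2μ) = 0.101925 / (2 × 1.5 × 10^-10) = 339.75 million years.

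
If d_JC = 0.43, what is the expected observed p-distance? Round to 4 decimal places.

p = (3/4)(1 − e^(−4d/3)) = 0.75 × (1 − e^(-0.573333)) = 0.75 × (1 − 0.563644) = 0.327267.

0.3273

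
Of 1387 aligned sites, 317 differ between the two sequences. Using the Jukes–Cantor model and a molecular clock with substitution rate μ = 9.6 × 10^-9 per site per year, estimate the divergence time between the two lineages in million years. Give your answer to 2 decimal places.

14.20

p = 317/1387 ≈ 0.228551.
d = −(3/4) ln(1 − 4p/3) = −0.75 ln(1 − 0.304735) = −0.75 ln(0.695265)
  = −0.75 × (-0.363462) = 0.272597 substitutions/site.
Under a molecular clock d = 2μt, so t = d/(2μ) = 0.272597 / (2 × 9.6 × 10^-9) = 14.20 million years.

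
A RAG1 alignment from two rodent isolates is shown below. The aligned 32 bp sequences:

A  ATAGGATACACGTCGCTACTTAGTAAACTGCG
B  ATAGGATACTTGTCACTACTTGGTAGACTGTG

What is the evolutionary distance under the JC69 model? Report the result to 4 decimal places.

0.2158

The sequences differ at 6 of 32 sites (10, 11, 15, 22, 26, 31), so p = 6/32 = 0.1875.
d = −(3/4) ln(1 − 4p/3) = −0.75 ln(1 − 0.25) = −0.75 ln(0.75)
  = −0.75 × (-0.287682) = 0.215762 substitutions/site.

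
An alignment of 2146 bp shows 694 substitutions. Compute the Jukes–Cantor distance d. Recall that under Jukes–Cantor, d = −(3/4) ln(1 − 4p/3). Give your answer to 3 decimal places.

0.423

p = 694/2146 ≈ 0.323392.
d = −(3/4) ln(1 − 4p/3) = −0.75 ln(1 − 0.431189) = −0.75 ln(0.568811)
  = −0.75 × (-0.564207) = 0.423155 substitutions/site.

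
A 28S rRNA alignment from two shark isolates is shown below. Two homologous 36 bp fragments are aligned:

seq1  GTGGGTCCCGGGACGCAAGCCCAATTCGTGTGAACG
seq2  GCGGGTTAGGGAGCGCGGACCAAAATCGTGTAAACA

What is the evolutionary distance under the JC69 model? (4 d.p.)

0.4926

The sequences differ at 13 of 36 sites, so p = 13/36 ≈ 0.361111.
d = −(3/4) ln(1 − 4p/3) = −0.75 ln(1 − 0.481481) = −0.75 ln(0.518519)
  = −0.75 × (-0.656779) = 0.492584 substitutions/site.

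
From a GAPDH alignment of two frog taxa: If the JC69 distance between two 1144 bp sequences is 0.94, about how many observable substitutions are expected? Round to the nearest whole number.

613

Invert JC69: p = (3/4)(1 − e^(−4d/3)) = 0.75 × (1 − e^(-1.253333)) = 0.75 × (1 − 0.285551) = 0.535837.
Expected differing sites = pL ≈ 0.535837 × 1144 = 612.997528 ≈ 613.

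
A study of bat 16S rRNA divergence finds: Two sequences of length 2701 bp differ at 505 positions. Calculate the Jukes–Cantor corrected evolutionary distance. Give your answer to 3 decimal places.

p = 505/2701 ≈ 0.186968.
d = −(3/4) ln(1 − 4p/3) = −0.75 ln(1 − 0.249291) = −0.75 ln(0.750709)
  = −0.75 × (-0.286737) = 0.215053 substitutions/site.

0.215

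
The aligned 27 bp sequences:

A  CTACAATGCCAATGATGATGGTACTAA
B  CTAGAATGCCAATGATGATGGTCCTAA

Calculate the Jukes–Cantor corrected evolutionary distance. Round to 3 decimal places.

The sequences differ at 2 of 27 sites (4, 23), so p = 2/27 ≈ 0.074074.
d = −(3/4) ln(1 − 4p/3) = −0.75 ln(1 − 0.098765) = −0.75 ln(0.901235)
  = −0.75 × (-0.103989) = 0.077992 substitutions/site.

0.078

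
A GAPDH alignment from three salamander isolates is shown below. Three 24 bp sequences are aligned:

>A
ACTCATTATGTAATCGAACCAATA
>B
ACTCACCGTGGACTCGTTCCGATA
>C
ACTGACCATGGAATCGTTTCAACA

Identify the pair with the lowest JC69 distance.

B and C

A–B: 8/24 differ, p = 0.333, d = 0.441.
A–C: 8/24 differ, p = 0.333, d = 0.441.
B–C: 6/24 differ, p = 0.250, d = 0.304.
The smallest distance is between B and C.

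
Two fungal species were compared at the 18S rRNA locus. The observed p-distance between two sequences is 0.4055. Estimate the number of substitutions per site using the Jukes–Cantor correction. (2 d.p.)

0.58

d = −(3/4) ln(1 − 4p/3) = −0.75 ln(1 − 0.540667) = −0.75 ln(0.459333)
  = −0.75 × (-0.777980) = 0.583485 substitutions/site.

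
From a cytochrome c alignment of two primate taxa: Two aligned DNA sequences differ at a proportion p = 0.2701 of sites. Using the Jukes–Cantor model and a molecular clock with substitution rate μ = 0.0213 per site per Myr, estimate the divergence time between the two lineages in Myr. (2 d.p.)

7.86

d = −(3/4) ln(1 − 4p/3) = −0.75 ln(1 − 0.360133) = −0.75 ln(0.639867)
  = −0.75 × (-0.446495) = 0.334871 substitutions/site.
Under a molecular clock d = 2μt, so t = d/(2μ) = 0.334871 / (2 × 0.0213) = 7.86 Myr.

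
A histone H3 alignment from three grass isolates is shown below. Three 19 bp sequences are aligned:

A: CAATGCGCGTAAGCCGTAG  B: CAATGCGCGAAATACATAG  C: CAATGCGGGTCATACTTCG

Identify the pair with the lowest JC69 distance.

A–B: 4/19 differ, p = 0.211, d = 0.247.
A–C: 6/19 differ, p = 0.316, d = 0.410.
B–C: 5/19 differ, p = 0.263, d = 0.324.
The smallest distance is between A and B.

A and B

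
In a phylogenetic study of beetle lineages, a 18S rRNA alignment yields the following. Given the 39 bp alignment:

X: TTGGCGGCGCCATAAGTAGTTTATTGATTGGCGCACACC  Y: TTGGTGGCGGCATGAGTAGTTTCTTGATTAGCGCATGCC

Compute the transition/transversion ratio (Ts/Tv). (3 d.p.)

Transitions are A↔G and C↔T; transversions are all other mismatches.
Transitions: 5. Transversions: 2.
R = 5/2 = 2.500.

2.500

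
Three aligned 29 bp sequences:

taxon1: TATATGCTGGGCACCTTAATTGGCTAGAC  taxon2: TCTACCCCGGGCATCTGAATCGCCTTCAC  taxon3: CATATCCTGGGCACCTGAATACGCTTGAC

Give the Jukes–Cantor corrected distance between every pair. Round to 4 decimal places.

d(taxon1,taxon2) = 0.4618, d(taxon1,taxon3) = 0.2421, d(taxon2,taxon3) = 0.4006

taxon1–taxon2: 10/29 sites differ → p ≈ 0.344828, d = −0.75 ln(1 − 0.459771) = 0.461822 ≈ 0.4618.
taxon1–taxon3: 6/29 sites differ → p ≈ 0.206897, d = −0.75 ln(1 − 0.275863) = 0.242081 ≈ 0.2421.
taxon2–taxon3: 9/29 sites differ → p ≈ 0.310345, d = −0.75 ln(1 − 0.413793) = 0.400562 ≈ 0.4006.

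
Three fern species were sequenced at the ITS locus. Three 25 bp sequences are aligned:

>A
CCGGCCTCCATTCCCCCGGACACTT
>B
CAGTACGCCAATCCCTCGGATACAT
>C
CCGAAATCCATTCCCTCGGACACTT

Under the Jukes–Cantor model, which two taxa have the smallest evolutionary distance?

A and C

A–B: 8/25 differ, p = 0.320, d = 0.417.
A–C: 4/25 differ, p = 0.160, d = 0.180.
B–C: 7/25 differ, p = 0.280, d = 0.351.
The smallest distance is between A and C.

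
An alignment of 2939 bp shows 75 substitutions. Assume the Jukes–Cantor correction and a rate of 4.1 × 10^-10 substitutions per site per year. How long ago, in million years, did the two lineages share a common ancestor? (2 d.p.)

31.66

p = 75/2939 ≈ 0.025519.
d = −(3/4) ln(1 − 4p/3) = −0.75 ln(1 − 0.034025) = −0.75 ln(0.965975)
  = −0.75 × (-0.034617) = 0.025963 substitutions/site.
Under a molecular clock d = 2μt, so t = d/(2μ) = 0.025963 / (2 × 4.1 × 10^-10) = 31.66 million years.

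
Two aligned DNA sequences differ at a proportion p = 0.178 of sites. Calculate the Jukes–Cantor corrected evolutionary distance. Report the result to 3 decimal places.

0.203

d = −(3/4) ln(1 − 4p/3) = −0.75 ln(1 − 0.237333) = −0.75 ln(0.762667)
  = −0.75 × (-0.270934) = 0.203201 substitutions/site.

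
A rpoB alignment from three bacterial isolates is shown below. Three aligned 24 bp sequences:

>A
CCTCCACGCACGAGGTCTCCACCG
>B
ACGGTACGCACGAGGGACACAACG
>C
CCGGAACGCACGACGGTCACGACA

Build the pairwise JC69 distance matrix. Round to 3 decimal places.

d(A,B) = 0.520, d(A,C) = 0.708, d(B,C) = 0.304

A–B: 9/24 sites differ → p = 0.375, d = −0.75 ln(1 − 0.5) = 0.519860 ≈ 0.520.
A–C: 11/24 sites differ → p ≈ 0.458333, d = −0.75 ln(1 − 0.611111) = 0.708346 ≈ 0.708.
B–C: 6/24 sites differ → p = 0.25, d = −0.75 ln(1 − 0.333333) = 0.304098 ≈ 0.304.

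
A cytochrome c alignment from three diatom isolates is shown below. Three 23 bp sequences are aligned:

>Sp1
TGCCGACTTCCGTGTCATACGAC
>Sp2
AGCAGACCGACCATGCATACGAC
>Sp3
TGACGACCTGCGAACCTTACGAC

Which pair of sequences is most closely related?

Sp1–Sp2: 9/23 differ, p = 0.391, d = 0.553.
Sp1–Sp3: 7/23 differ, p = 0.304, d = 0.390.
Sp2–Sp3: 9/23 differ, p = 0.391, d = 0.553.
The smallest distance is between Sp1 and Sp3.

Sp1 and Sp3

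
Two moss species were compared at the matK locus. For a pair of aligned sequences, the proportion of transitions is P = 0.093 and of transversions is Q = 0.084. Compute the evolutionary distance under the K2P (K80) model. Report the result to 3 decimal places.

Under the Kimura two-parameter model, d = −½ ln(1 − 2P − Q) − ¼ ln(1 − 2Q).
1 − 2P − Q = 0.73, giving −½ ln(0.73) = 0.157355.
1 − 2Q = 0.832, giving −¼ ln(0.832) = 0.045981.
d = 0.157355 + 0.045981 = 0.203336.

0.203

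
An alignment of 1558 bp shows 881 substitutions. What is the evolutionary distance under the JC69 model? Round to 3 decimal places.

p = 881/1558 ≈ 0.565469.
d = −(3/4) ln(1 − 4p/3) = −0.75 ln(1 − 0.753959) = −0.75 ln(0.246041)
  = −0.75 × (-1.402257) = 1.051693 substitutions/site.

1.052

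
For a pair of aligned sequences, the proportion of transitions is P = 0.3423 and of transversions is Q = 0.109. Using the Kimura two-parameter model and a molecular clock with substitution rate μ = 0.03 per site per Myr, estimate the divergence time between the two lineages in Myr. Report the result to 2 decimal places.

14.17

Under the Kimura two-parameter model, d = −½ ln(1 − 2P − Q) − ¼ ln(1 − 2Q).
1 − 2P − Q = 0.2064, giving −½ ln(0.2064) = 0.788970.
1 − 2Q = 0.782, giving −¼ ln(0.782) = 0.061475.
d = 0.788970 + 0.061475 = 0.850445.
Under a molecular clock d = 2μt, so t = d/(2μ) = 0.850445 / (2 × 0.03) = 14.17 Myr.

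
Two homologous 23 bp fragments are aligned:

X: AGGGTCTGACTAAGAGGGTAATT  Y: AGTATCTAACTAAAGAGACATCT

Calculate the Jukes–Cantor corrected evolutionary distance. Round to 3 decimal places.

0.650

The sequences differ at 10 of 23 sites (3, 4, 8, 14, 15, 16, 18, 19, 21, 22), so p = 10/23 ≈ 0.434783.
d = −(3/4) ln(1 − 4p/3) = −0.75 ln(1 − 0.579711) = −0.75 ln(0.420289)
  = −0.75 × (-0.866813) = 0.650110 substitutions/site.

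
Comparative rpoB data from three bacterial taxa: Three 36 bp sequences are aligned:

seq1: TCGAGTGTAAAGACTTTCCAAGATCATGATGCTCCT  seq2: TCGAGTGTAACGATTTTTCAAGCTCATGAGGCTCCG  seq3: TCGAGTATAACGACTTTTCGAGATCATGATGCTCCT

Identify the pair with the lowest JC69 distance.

seq1–seq2: 6/36 differ, p = 0.167, d = 0.188.
seq1–seq3: 4/36 differ, p = 0.111, d = 0.120.
seq2–seq3: 6/36 differ, p = 0.167, d = 0.188.
The smallest distance is between seq1 and seq3.

seq1 and seq3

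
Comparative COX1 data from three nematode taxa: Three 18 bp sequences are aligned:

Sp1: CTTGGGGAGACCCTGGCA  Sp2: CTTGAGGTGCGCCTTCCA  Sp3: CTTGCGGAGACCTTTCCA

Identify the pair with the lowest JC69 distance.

Sp1 and Sp3

Sp1–Sp2: 6/18 differ, p = 0.333, d = 0.441.
Sp1–Sp3: 4/18 differ, p = 0.222, d = 0.264.
Sp2–Sp3: 5/18 differ, p = 0.278, d = 0.347.
The smallest distance is between Sp1 and Sp3.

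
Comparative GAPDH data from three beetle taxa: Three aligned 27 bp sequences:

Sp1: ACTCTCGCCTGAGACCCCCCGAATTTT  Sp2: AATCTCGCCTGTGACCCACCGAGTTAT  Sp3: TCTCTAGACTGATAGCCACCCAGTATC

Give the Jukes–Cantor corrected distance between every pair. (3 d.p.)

Sp1–Sp2: 5/27 sites differ → p ≈ 0.185185, d = −0.75 ln(1 − 0.246913) = 0.212681 ≈ 0.213.
Sp1–Sp3: 10/27 sites differ → p ≈ 0.37037, d = −0.75 ln(1 − 0.493827) = 0.510658 ≈ 0.511.
Sp2–Sp3: 11/27 sites differ → p ≈ 0.407407, d = −0.75 ln(1 − 0.543209) = 0.587647 ≈ 0.588.

d(Sp1,Sp2) = 0.213, d(Sp1,Sp3) = 0.511, d(Sp2,Sp3) = 0.588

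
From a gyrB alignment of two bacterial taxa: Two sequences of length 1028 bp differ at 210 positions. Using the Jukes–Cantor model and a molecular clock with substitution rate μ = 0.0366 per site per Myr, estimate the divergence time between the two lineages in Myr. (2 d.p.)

3.26

p = 210/1028 ≈ 0.20428.
d = −(3/4) ln(1 − 4p/3) = −0.75 ln(1 − 0.272373) = −0.75 ln(0.727627)
  = −0.75 × (-0.317967) = 0.238475 substitutions/site.
Under a molecular clock d = 2μt, so t = d/(2μ) = 0.238475 / (2 × 0.0366) = 3.26 Myr.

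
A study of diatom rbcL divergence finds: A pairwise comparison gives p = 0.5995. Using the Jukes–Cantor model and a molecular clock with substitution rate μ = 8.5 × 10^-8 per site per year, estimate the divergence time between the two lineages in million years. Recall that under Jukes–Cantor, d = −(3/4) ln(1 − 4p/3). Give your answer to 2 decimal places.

7.09

d = −(3/4) ln(1 − 4p/3) = −0.75 ln(1 − 0.799333) = −0.75 ln(0.200667)
  = −0.75 × (-1.606108) = 1.204581 substitutions/site.
Under a molecular clock d = 2μt, so t = d/(2μ) = 1.204581 / (2 × 8.5 × 10^-8) = 7.09 million years.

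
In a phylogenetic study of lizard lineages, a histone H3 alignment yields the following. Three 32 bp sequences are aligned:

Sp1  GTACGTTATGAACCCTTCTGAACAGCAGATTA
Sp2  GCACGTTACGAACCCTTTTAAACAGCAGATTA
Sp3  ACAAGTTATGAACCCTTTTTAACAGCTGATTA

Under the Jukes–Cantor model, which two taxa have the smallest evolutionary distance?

Sp1–Sp2: 4/32 differ, p = 0.125, d = 0.137.
Sp1–Sp3: 6/32 differ, p = 0.188, d = 0.216.
Sp2–Sp3: 5/32 differ, p = 0.156, d = 0.175.
The smallest distance is between Sp1 and Sp2.

Sp1 and Sp2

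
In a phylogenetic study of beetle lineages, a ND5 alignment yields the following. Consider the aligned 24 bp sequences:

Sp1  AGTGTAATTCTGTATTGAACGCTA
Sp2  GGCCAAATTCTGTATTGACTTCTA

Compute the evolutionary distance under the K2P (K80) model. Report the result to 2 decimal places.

Of 24 sites, 3 differences are transitions and 4 are transversions, so P = 3/24 = 0.125 and Q = 4/24 ≈ 0.166667.
Under the Kimura two-parameter model, d = −½ ln(1 − 2P − Q) − ¼ ln(1 − 2Q).
1 − 2P − Q = 0.583333, giving −½ ln(0.583333) = 0.269499.
1 − 2Q = 0.666666, giving −¼ ln(0.666666) = 0.101367.
d = 0.269499 + 0.101367 = 0.370866.

0.37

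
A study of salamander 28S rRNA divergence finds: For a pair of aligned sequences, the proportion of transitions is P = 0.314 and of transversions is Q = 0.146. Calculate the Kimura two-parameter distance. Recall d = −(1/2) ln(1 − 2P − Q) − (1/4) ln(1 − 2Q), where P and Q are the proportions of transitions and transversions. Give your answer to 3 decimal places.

0.830

Under the Kimura two-parameter model, d = −½ ln(1 − 2P − Q) − ¼ ln(1 − 2Q).
1 − 2P − Q = 0.226, giving −½ ln(0.226) = 0.743610.
1 − 2Q = 0.708, giving −¼ ln(0.708) = 0.086328.
d = 0.743610 + 0.086328 = 0.829938.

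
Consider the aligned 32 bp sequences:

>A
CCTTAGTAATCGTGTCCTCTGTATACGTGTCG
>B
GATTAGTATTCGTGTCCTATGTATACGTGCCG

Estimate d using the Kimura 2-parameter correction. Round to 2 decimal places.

0.18

Of 32 sites, 1 differences are transitions and 4 are transversions, so P = 1/32 = 0.03125 and Q = 4/32 = 0.125.
Under the Kimura two-parameter model, d = −½ ln(1 − 2P − Q) − ¼ ln(1 − 2Q).
1 − 2P − Q = 0.8125, giving −½ ln(0.8125) = 0.103820.
1 − 2Q = 0.75, giving −¼ ln(0.75) = 0.071921.
d = 0.103820 + 0.071921 = 0.175741.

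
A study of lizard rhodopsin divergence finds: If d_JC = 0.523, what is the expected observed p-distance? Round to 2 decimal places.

p = (3/4)(1 − e^(−4d/3)) = 0.75 × (1 − e^(-0.697333)) = 0.75 × (1 − 0.497911) = 0.376567.

0.38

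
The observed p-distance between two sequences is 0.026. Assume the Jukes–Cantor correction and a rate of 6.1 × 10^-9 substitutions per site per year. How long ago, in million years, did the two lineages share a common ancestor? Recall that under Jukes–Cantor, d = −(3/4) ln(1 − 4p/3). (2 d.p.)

2.17

d = −(3/4) ln(1 − 4p/3) = −0.75 ln(1 − 0.034667) = −0.75 ln(0.965333)
  = −0.75 × (-0.035282) = 0.026462 substitutions/site.
Under a molecular clock d = 2μt, so t = d/(2μ) = 0.026462 / (2 × 6.1 × 10^-9) = 2.17 million years.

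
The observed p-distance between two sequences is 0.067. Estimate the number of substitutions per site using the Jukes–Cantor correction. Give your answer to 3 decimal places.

d = −(3/4) ln(1 − 4p/3) = −0.75 ln(1 − 0.089333) = −0.75 ln(0.910667)
  = −0.75 × (-0.093578) = 0.070184 substitutions/site.

0.070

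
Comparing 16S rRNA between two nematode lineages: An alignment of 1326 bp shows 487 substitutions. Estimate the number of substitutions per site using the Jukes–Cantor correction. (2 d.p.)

p = 487/1326 ≈ 0.36727.
d = −(3/4) ln(1 − 4p/3) = −0.75 ln(1 − 0.489693) = −0.75 ln(0.510307)
  = −0.75 × (-0.672743) = 0.504557 substitutions/site.

0.50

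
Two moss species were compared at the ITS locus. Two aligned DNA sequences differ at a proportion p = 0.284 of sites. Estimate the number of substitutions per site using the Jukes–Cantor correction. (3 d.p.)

d = −(3/4) ln(1 − 4p/3) = −0.75 ln(1 − 0.378667) = −0.75 ln(0.621333)
  = −0.75 × (-0.475888) = 0.356916 substitutions/site.

0.357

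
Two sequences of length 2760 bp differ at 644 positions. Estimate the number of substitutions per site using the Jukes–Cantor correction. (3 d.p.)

0.280

p = 644/2760 ≈ 0.233333.
d = −(3/4) ln(1 − 4p/3) = −0.75 ln(1 − 0.311111) = −0.75 ln(0.688889)
  = −0.75 × (-0.372675) = 0.279506 substitutions/site.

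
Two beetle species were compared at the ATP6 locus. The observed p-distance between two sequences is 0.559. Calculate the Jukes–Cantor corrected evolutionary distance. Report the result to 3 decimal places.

d = −(3/4) ln(1 − 4p/3) = −0.75 ln(1 − 0.745333) = −0.75 ln(0.254667)
  = −0.75 × (-1.367798) = 1.025849 substitutions/site.

1.026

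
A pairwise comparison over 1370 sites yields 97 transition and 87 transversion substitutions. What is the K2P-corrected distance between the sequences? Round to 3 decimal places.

P = 97/1370 ≈ 0.070803 and Q = 87/1370 ≈ 0.063504.
Under the Kimura two-parameter model, d = −½ ln(1 − 2P − Q) − ¼ ln(1 − 2Q).
1 − 2P − Q = 0.79489, giving −½ ln(0.79489) = 0.114776.
1 − 2Q = 0.872992, giving −¼ ln(0.872992) = 0.033957.
d = 0.114776 + 0.033957 = 0.148733.

0.149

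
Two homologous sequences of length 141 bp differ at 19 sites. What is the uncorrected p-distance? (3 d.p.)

p = 19/141 = 0.134751… ≈ 0.135 (to 3 d.p.).

0.135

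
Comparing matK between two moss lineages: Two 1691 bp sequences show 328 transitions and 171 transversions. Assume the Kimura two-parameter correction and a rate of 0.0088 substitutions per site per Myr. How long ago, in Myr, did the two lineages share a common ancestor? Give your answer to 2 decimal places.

22.29

P = 328/1691 ≈ 0.193968 and Q = 171/1691 ≈ 0.101124.
Under the Kimura two-parameter model, d = −½ ln(1 − 2P − Q) − ¼ ln(1 − 2Q).
1 − 2P − Q = 0.51094, giving −½ ln(0.51094) = 0.335752.
1 − 2Q = 0.797752, giving −¼ ln(0.797752) = 0.056489.
d = 0.335752 + 0.056489 = 0.392241.
Under a molecular clock d = 2μt, so t = d/(2μ) = 0.392241 / (2 × 0.0088) = 22.29 Myr.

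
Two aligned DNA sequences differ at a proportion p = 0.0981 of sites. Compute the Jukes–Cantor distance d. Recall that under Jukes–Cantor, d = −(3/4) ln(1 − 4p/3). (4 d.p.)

0.1051

d = −(3/4) ln(1 − 4p/3) = −0.75 ln(1 − 0.1308) = −0.75 ln(0.8692)
  = −0.75 × (-0.140182) = 0.105137 substitutions/site.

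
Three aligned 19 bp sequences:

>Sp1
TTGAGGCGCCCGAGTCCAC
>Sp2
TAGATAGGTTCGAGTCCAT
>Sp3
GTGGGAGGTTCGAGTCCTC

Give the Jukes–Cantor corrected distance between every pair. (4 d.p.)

d(Sp1,Sp2) = 0.5068, d(Sp1,Sp3) = 0.5068, d(Sp2,Sp3) = 0.4099

Sp1–Sp2: 7/19 sites differ → p ≈ 0.368421, d = −0.75 ln(1 − 0.491228) = 0.506816 ≈ 0.5068.
Sp1–Sp3: 7/19 sites differ → p ≈ 0.368421, d = −0.75 ln(1 − 0.491228) = 0.506816 ≈ 0.5068.
Sp2–Sp3: 6/19 sites differ → p ≈ 0.315789, d = −0.75 ln(1 − 0.421052) = 0.409907 ≈ 0.4099.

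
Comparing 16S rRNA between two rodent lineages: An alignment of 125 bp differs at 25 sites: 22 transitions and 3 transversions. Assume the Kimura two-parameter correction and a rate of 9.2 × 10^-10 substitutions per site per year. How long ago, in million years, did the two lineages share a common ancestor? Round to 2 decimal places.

P = 22/125 = 0.176 and Q = 3/125 = 0.024.
Under the Kimura two-parameter model, d = −½ ln(1 − 2P − Q) − ¼ ln(1 − 2Q).
1 − 2P − Q = 0.624, giving −½ ln(0.624) = 0.235802.
1 − 2Q = 0.952, giving −¼ ln(0.952) = 0.012298.
d = 0.235802 + 0.012298 = 0.248100.
Under a molecular clock d = 2μt, so t = d/(2μ) = 0.248100 / (2 × 9.2 × 10^-10) = 134.84 million years.

134.84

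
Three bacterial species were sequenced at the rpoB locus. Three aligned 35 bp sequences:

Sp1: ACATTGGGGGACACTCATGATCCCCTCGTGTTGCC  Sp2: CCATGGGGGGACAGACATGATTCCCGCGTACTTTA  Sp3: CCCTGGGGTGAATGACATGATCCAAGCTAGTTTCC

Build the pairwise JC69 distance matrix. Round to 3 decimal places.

d(Sp1,Sp2) = 0.407, d(Sp1,Sp3) = 0.572, d(Sp2,Sp3) = 0.513

Sp1–Sp2: 11/35 sites differ → p ≈ 0.314286, d = −0.75 ln(1 − 0.419048) = 0.407315 ≈ 0.407.
Sp1–Sp3: 14/35 sites differ → p = 0.4, d = −0.75 ln(1 − 0.533333) = 0.571605 ≈ 0.572.
Sp2–Sp3: 13/35 sites differ → p ≈ 0.371429, d = −0.75 ln(1 − 0.495239) = 0.512753 ≈ 0.513.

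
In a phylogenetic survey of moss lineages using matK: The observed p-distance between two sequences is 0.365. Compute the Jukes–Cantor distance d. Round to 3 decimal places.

0.500

d = −(3/4) ln(1 − 4p/3) = −0.75 ln(1 − 0.486667) = −0.75 ln(0.513333)
  = −0.75 × (-0.666831) = 0.500123 substitutions/site.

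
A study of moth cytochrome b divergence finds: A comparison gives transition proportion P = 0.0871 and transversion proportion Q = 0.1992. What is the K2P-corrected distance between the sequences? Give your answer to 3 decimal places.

0.361

Under the Kimura two-parameter model, d = −½ ln(1 − 2P − Q) − ¼ ln(1 − 2Q).
1 − 2P − Q = 0.6266, giving −½ ln(0.6266) = 0.233723.
1 − 2Q = 0.6016, giving −¼ ln(0.6016) = 0.127041.
d = 0.233723 + 0.127041 = 0.360764.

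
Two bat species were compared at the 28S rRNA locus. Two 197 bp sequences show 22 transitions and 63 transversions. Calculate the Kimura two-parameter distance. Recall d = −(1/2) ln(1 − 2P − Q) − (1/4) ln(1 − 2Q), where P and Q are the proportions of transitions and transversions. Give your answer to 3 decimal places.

0.647

P = 22/197 ≈ 0.111675 and Q = 63/197 ≈ 0.319797.
Under the Kimura two-parameter model, d = −½ ln(1 − 2P − Q) − ¼ ln(1 − 2Q).
1 − 2P − Q = 0.456853, giving −½ ln(0.456853) = 0.391697.
1 − 2Q = 0.360406, giving −¼ ln(0.360406) = 0.255131.
d = 0.391697 + 0.255131 = 0.646828.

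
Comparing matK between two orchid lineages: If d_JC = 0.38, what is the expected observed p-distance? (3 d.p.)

p = (3/4)(1 − e^(−4d/3)) = 0.75 × (1 − e^(-0.506667)) = 0.75 × (1 − 0.602500) = 0.298125.

0.298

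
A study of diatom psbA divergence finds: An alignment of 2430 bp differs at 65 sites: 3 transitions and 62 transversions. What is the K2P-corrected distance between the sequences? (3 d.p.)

P = 3/2430 ≈ 0.001235 and Q = 62/2430 ≈ 0.025514.
Under the Kimura two-parameter model, d = −½ ln(1 − 2P − Q) − ¼ ln(1 − 2Q).
1 − 2P − Q = 0.972016, giving −½ ln(0.972016) = 0.014192.
1 − 2Q = 0.948972, giving −¼ ln(0.948972) = 0.013094.
d = 0.014192 + 0.013094 = 0.027286.

0.027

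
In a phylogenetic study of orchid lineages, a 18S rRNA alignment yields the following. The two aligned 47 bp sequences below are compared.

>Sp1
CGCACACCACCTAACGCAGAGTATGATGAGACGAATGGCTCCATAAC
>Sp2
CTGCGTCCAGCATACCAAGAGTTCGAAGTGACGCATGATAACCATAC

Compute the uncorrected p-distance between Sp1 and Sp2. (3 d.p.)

0.468

The sequences differ at 22 of 47 positions.
p = 22/47 = 0.468085… ≈ 0.468 (to 3 d.p.).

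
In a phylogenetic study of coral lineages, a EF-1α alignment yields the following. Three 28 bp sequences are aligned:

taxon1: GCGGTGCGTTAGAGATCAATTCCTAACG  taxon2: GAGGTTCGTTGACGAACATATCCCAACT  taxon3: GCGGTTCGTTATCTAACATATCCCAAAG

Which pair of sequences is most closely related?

taxon1–taxon2: 10/28 differ, p = 0.357, d = 0.485.
taxon1–taxon3: 9/28 differ, p = 0.321, d = 0.420.
taxon2–taxon3: 6/28 differ, p = 0.214, d = 0.252.
The smallest distance is between taxon2 and taxon3.

taxon2 and taxon3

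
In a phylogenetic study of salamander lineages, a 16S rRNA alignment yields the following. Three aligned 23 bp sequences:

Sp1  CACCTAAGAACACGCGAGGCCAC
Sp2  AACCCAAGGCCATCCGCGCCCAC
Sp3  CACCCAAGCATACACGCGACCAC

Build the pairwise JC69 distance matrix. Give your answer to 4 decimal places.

Sp1–Sp2: 8/23 sites differ → p ≈ 0.347826, d = −0.75 ln(1 − 0.463768) = 0.467391 ≈ 0.4674.
Sp1–Sp3: 6/23 sites differ → p ≈ 0.26087, d = −0.75 ln(1 − 0.347827) = 0.320584 ≈ 0.3206.
Sp2–Sp3: 7/23 sites differ → p ≈ 0.304348, d = −0.75 ln(1 − 0.405797) = 0.390401 ≈ 0.3904.

d(Sp1,Sp2) = 0.4674, d(Sp1,Sp3) = 0.3206, d(Sp2,Sp3) = 0.3904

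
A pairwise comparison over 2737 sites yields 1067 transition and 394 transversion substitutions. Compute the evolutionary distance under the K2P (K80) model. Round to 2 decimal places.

1.37

P = 1067/2737 ≈ 0.389843 and Q = 394/2737 ≈ 0.143953.
Under the Kimura two-parameter model, d = −½ ln(1 − 2P − Q) − ¼ ln(1 − 2Q).
1 − 2P − Q = 0.076361, giving −½ ln(0.076361) = 1.286142.
1 − 2Q = 0.712094, giving −¼ ln(0.712094) = 0.084886.
d = 1.286142 + 0.084886 = 1.371028.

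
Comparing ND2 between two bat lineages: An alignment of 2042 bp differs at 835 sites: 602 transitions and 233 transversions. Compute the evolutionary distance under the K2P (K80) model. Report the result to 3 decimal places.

0.673

P = 602/2042 ≈ 0.294809 and Q = 233/2042 ≈ 0.114104.
Under the Kimura two-parameter model, d = −½ ln(1 − 2P − Q) − ¼ ln(1 − 2Q).
1 − 2P − Q = 0.296278, giving −½ ln(0.296278) = 0.608229.
1 − 2Q = 0.771792, giving −¼ ln(0.771792) = 0.064760.
d = 0.608229 + 0.064760 = 0.672989.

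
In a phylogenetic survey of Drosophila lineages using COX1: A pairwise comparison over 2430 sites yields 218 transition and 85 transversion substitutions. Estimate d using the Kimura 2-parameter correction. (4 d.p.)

0.1388

P = 218/2430 ≈ 0.089712 and Q = 85/2430 ≈ 0.034979.
Under the Kimura two-parameter model, d = −½ ln(1 − 2P − Q) − ¼ ln(1 − 2Q).
1 − 2P − Q = 0.785597, giving −½ ln(0.785597) = 0.120656.
1 − 2Q = 0.930042, giving −¼ ln(0.930042) = 0.018131.
d = 0.120656 + 0.018131 = 0.138787.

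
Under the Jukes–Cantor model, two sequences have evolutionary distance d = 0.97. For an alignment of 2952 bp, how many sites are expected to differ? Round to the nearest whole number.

Invert JC69: p = (3/4)(1 − e^(−4d/3)) = 0.75 × (1 − e^(-1.293333)) = 0.75 × (1 − 0.274355) = 0.544234.
Expected differing sites = pL ≈ 0.544234 × 2952 = 1606.578768 ≈ 1607.

1607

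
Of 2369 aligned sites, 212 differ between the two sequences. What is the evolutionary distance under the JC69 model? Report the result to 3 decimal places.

0.095

p = 212/2369 ≈ 0.089489.
d = −(3/4) ln(1 − 4p/3) = −0.75 ln(1 − 0.119319) = −0.75 ln(0.880681)
  = −0.75 × (-0.127060) = 0.095295 substitutions/site.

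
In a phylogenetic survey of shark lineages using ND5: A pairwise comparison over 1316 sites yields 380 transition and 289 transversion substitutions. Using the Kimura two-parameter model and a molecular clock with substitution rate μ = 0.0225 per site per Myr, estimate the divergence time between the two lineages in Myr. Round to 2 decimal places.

20.94

P = 380/1316 ≈ 0.288754 and Q = 289/1316 ≈ 0.219605.
Under the Kimura two-parameter model, d = −½ ln(1 − 2P − Q) − ¼ ln(1 − 2Q).
1 − 2P − Q = 0.202887, giving −½ ln(0.202887) = 0.797553.
1 − 2Q = 0.56079, giving −¼ ln(0.56079) = 0.144602.
d = 0.797553 + 0.144602 = 0.942155.
Under a molecular clock d = 2μt, so t = d/(2μ) = 0.942155 / (2 × 0.0225) = 20.94 Myr.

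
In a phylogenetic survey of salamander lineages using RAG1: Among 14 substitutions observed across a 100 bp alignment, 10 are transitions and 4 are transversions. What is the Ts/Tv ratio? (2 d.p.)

2.50

R = 10/4 = 2.50.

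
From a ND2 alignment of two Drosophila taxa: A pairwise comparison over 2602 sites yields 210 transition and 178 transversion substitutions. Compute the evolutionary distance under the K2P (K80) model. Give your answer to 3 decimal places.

0.167

P = 210/2602 ≈ 0.080707 and Q = 178/2602 ≈ 0.068409.
Under the Kimura two-parameter model, d = −½ ln(1 − 2P − Q) − ¼ ln(1 − 2Q).
1 − 2P − Q = 0.770177, giving −½ ln(0.770177) = 0.130567.
1 − 2Q = 0.863182, giving −¼ ln(0.863182) = 0.036782.
d = 0.130567 + 0.036782 = 0.167349.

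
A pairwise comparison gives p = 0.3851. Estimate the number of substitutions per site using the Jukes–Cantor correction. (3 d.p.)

d = −(3/4) ln(1 − 4p/3) = −0.75 ln(1 − 0.513467) = −0.75 ln(0.486533)
  = −0.75 × (-0.720451) = 0.540338 substitutions/site.

0.540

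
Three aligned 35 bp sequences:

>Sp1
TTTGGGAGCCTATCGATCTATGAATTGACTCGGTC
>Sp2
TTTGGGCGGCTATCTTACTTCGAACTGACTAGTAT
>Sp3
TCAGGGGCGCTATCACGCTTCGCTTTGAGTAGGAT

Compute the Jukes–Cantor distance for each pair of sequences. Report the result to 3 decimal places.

d(Sp1,Sp2) = 0.458, d(Sp1,Sp3) = 0.705, d(Sp2,Sp3) = 0.458

Sp1–Sp2: 12/35 sites differ → p ≈ 0.342857, d = −0.75 ln(1 − 0.457143) = 0.458182 ≈ 0.458.
Sp1–Sp3: 16/35 sites differ → p ≈ 0.457143, d = −0.75 ln(1 − 0.609524) = 0.705292 ≈ 0.705.
Sp2–Sp3: 12/35 sites differ → p ≈ 0.342857, d = −0.75 ln(1 − 0.457143) = 0.458182 ≈ 0.458.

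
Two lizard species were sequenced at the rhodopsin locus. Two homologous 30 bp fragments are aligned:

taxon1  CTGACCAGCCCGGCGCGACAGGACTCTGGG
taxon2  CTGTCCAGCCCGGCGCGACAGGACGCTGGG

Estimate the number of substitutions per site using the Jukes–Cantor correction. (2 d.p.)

The sequences differ at 2 of 30 sites (4, 25), so p = 2/30 ≈ 0.066667.
d = −(3/4) ln(1 − 4p/3) = −0.75 ln(1 − 0.088889) = −0.75 ln(0.911111)
  = −0.75 × (-0.093091) = 0.069818 substitutions/site.

0.07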